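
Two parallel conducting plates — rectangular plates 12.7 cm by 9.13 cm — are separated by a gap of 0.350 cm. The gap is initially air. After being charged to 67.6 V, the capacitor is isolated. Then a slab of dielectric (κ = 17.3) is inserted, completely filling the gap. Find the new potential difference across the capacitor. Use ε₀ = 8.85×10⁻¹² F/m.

3.91 V

A = 12.7 × 9.13 cm² = 1.16×10⁻² m².
Initially C₁ = ε₀A/d = 8.85×10⁻¹² × 1.16×10⁻² / 3.50×10⁻³ = 2.93×10⁻¹¹ F.
V₁ = 67.6 V.
Isolated ⇒ Q is held fixed. C₂ = 17.3 C₁ and V = Q/C, so V₂/V₁ = C₁/C₂ = 0.0578.
V₂ = 0.0578 × 67.6 = 3.91 V.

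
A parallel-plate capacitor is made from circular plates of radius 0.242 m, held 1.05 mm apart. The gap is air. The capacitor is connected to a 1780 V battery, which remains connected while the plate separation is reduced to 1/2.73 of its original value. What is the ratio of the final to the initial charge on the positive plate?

Q₂/Q₁ ≈ 2.73

Battery connected ⇒ V is held fixed.
C₂ = 2.73 C₁ and Q = CV, so Q₂/Q₁ = C₂/C₁ = 2.73.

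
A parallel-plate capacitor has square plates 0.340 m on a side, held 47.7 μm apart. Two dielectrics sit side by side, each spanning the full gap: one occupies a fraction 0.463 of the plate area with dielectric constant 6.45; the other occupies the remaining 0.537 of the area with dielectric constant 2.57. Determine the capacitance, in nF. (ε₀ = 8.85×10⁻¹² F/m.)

93.7 nF

A = (0.340 m)² = 0.116 m².
Side-by-side slabs ⇒ two capacitors in parallel, each spanning the full gap.
C₁ = κ₁ε₀A₁/d = 6.45 × 8.85×10⁻¹² × 5.35×10⁻² / 4.77×10⁻⁵ = 6.41×10⁻⁸ F.
C₂ = κ₂ε₀A₂/d = 2.57 × 8.85×10⁻¹² × 6.21×10⁻² / 4.77×10⁻⁵ = 2.96×10⁻⁸ F.
C = C₁ + C₂ = 9.37×10⁻⁸ F.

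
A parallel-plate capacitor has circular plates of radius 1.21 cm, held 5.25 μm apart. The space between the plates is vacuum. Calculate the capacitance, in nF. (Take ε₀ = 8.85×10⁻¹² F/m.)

0.775 nF

A = π(1.21 cm)² = 4.60×10⁻⁴ m².
C = ε₀A/d = 8.85×10⁻¹² × 4.60×10⁻⁴ / 5.25×10⁻⁶ = 7.75×10⁻¹⁰ F.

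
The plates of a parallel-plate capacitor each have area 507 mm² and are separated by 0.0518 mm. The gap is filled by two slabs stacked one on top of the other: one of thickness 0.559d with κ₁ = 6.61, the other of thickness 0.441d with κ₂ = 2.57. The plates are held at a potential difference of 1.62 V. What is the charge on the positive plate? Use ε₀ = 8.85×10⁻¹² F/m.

0.548 nC

A = 507 mm² = 5.07×10⁻⁴ m².
Stacked slabs ⇒ two capacitors in series, each with the full plate area.
C₁ = κ₁ε₀A/d₁ = 6.61 × 8.85×10⁻¹² × 5.07×10⁻⁴ / 2.90×10⁻⁵ = 1.02×10⁻⁹ F.
C₂ = κ₂ε₀A/d₂ = 2.57 × 8.85×10⁻¹² × 5.07×10⁻⁴ / 2.28×10⁻⁵ = 5.05×10⁻¹⁰ F.
C = (1/C₁ + 1/C₂)⁻¹ = 3.38×10⁻¹⁰ F.
Q = CV = 3.38×10⁻¹⁰ × 1.62 = 5.48×10⁻¹⁰ C.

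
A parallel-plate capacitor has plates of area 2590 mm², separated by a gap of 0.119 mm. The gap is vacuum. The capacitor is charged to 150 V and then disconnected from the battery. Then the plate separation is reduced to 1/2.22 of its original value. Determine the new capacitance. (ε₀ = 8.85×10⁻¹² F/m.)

C ≈ 428 pF

A = 2590 mm² = 2.59×10⁻³ m².
Initially C₁ = ε₀A/d = 8.85×10⁻¹² × 2.59×10⁻³ / 1.19×10⁻⁴ = 1.93×10⁻¹⁰ F.
C = ε₀A/d scales as 1/d, so C₂/C₁ = d₁/d₂ = 2.22.
C₂ = 2.22 × 1.93×10⁻¹⁰ = 4.28×10⁻¹⁰ F.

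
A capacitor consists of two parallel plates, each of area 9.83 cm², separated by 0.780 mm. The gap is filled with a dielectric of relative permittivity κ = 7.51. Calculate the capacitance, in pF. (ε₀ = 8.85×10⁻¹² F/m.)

C ≈ 83.8 pF

A = 9.83 cm² = 9.83×10⁻⁴ m².
C = κε₀A/d = 7.51 × 8.85×10⁻¹² × 9.83×10⁻⁴ / 7.80×10⁻⁴ = 8.38×10⁻¹¹ F.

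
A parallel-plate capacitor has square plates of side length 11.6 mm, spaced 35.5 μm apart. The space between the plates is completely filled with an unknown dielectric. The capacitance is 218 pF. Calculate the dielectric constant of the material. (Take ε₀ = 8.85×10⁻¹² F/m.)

A = (11.6 mm)² = 1.35×10⁻⁴ m².
κ = Cd/(ε₀A) = 2.18×10⁻¹⁰ × 3.55×10⁻⁵ / (8.85×10⁻¹² × 1.35×10⁻⁴) = 6.50.

6.50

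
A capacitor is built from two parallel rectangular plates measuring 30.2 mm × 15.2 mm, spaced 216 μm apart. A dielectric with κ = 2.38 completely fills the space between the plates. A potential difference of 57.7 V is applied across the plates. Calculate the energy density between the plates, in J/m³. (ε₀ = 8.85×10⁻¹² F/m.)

0.752 J/m³

E = V/d = 57.7 / 2.16×10⁻⁴ = 2.67×10⁵ V/m.
u = ½κε₀E² = ½ × 2.38 × 8.85×10⁻¹² × (2.67×10⁵)² = 0.752 J/m³.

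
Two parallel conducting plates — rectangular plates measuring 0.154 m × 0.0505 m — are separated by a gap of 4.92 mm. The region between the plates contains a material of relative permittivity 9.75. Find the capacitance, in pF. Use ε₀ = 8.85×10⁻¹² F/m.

A = 0.154 × 0.0505 m² = 7.78×10⁻³ m².
C = κε₀A/d = 9.75 × 8.85×10⁻¹² × 7.78×10⁻³ / 4.92×10⁻³ = 1.36×10⁻¹⁰ F.

136 pF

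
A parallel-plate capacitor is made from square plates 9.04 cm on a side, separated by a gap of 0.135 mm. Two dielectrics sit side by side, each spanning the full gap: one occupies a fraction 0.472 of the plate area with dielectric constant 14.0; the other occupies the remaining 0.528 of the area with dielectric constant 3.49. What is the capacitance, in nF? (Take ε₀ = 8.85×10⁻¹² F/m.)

4.53 nF

A = (9.04 cm)² = 8.17×10⁻³ m².
Side-by-side slabs ⇒ two capacitors in parallel, each spanning the full gap.
C₁ = κ₁ε₀A₁/d = 14.0 × 8.85×10⁻¹² × 3.86×10⁻³ / 1.35×10⁻⁴ = 3.54×10⁻⁹ F.
C₂ = κ₂ε₀A₂/d = 3.49 × 8.85×10⁻¹² × 4.31×10⁻³ / 1.35×10⁻⁴ = 9.87×10⁻¹⁰ F.
C = C₁ + C₂ = 4.53×10⁻⁹ F.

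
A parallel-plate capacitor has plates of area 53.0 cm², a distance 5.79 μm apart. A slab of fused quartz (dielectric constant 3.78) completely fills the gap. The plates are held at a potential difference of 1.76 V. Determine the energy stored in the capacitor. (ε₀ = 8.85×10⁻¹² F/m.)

A = 53.0 cm² = 5.30×10⁻³ m².
C = κε₀A/d = 3.78 × 8.85×10⁻¹² × 5.30×10⁻³ / 5.79×10⁻⁶ = 3.06×10⁻⁸ F.
U = ½CV² = ½ × 3.06×10⁻⁸ × (1.76)² = 4.74×10⁻⁸ J.

47.4 nJ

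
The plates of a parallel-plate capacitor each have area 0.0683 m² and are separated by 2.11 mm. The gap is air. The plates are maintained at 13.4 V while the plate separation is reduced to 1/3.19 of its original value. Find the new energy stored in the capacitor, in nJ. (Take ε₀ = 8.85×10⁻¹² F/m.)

Initially C₁ = ε₀A/d = 8.85×10⁻¹² × 6.83×10⁻² / 2.11×10⁻³ = 2.86×10⁻¹⁰ F.
U₁ = 2.57×10⁻⁸ J.
Battery connected ⇒ V is held fixed. C₂ = 3.19 C₁ and U = ½CV², so U₂/U₁ = C₂/C₁ = 3.19.
U₂ = 3.19 × 2.57×10⁻⁸ = 8.20×10⁻⁸ J.

82.0 nJ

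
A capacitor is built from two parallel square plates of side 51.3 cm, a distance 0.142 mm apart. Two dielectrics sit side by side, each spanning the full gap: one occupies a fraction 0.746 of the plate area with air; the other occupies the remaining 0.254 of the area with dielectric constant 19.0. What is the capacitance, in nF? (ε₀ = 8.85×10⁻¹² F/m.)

A = (51.3 cm)² = 0.263 m².
Side-by-side slabs ⇒ two capacitors in parallel, each spanning the full gap.
C₁ = κ₁ε₀A₁/d = 1.00 × 8.85×10⁻¹² × 0.196 / 1.42×10⁻⁴ = 1.22×10⁻⁸ F.
C₂ = κ₂ε₀A₂/d = 19.0 × 8.85×10⁻¹² × 6.68×10⁻² / 1.42×10⁻⁴ = 7.92×10⁻⁸ F.
C = C₁ + C₂ = 9.14×10⁻⁸ F.

C ≈ 91.4 nF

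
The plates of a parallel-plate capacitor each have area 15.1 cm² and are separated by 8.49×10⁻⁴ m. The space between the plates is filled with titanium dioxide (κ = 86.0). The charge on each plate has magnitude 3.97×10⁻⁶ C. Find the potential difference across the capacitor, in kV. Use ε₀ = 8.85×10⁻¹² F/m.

V ≈ 2.93 kV

A = 15.1 cm² = 1.51×10⁻³ m².
C = κε₀A/d = 86.0 × 8.85×10⁻¹² × 1.51×10⁻³ / 8.49×10⁻⁴ = 1.35×10⁻⁹ F.
V = Q/C = 3.97×10⁻⁶ / 1.35×10⁻⁹ = 2.93×10³ V.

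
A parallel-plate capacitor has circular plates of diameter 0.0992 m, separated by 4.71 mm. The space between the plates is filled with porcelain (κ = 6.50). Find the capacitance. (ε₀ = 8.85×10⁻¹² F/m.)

C ≈ 94.4 pF

A = π(0.0992/2 m)² = 7.73×10⁻³ m².
C = κε₀A/d = 6.50 × 8.85×10⁻¹² × 7.73×10⁻³ / 4.71×10⁻³ = 9.44×10⁻¹¹ F.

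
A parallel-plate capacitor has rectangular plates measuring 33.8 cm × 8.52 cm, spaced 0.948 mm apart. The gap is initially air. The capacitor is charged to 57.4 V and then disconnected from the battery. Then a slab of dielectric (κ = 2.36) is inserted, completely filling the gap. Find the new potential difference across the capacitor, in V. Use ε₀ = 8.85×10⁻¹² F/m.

A = 33.8 × 8.52 cm² = 2.88×10⁻² m².
Initially C₁ = ε₀A/d = 8.85×10⁻¹² × 2.88×10⁻² / 9.48×10⁻⁴ = 2.69×10⁻¹⁰ F.
V₁ = 57.4 V.
Isolated ⇒ Q is held fixed. C₂ = 2.36 C₁ and V = Q/C, so V₂/V₁ = C₁/C₂ = 0.424.
V₂ = 0.424 × 57.4 = 24.3 V.

24.3 V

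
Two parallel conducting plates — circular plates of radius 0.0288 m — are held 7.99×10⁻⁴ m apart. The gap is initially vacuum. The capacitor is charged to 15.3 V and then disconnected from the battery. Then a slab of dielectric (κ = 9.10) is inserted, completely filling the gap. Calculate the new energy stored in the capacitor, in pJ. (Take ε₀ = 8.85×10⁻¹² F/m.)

U ≈ 371 pJ

A = π(0.0288 m)² = 2.61×10⁻³ m².
Initially C₁ = ε₀A/d = 8.85×10⁻¹² × 2.61×10⁻³ / 7.99×10⁻⁴ = 2.89×10⁻¹¹ F.
U₁ = 3.38×10⁻⁹ J.
Isolated ⇒ Q is held fixed. C₂ = 9.10 C₁ and U = Q²/(2C), so U₂/U₁ = C₁/C₂ = 0.110.
U₂ = 0.110 × 3.38×10⁻⁹ = 3.71×10⁻¹⁰ J.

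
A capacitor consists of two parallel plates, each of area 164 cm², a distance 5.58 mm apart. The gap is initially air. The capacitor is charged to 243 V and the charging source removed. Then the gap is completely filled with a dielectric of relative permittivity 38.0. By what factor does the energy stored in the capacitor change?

0.0263

Isolated ⇒ Q is held fixed.
C₂ = 38.0 C₁ and U = Q²/(2C), so U₂/U₁ = C₁/C₂ = 0.0263.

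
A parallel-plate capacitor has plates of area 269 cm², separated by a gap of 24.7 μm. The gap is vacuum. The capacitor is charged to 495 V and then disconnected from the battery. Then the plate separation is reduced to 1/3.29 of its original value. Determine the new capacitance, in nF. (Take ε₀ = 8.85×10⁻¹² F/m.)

C ≈ 31.7 nF

A = 269 cm² = 2.69×10⁻² m².
Initially C₁ = ε₀A/d = 8.85×10⁻¹² × 2.69×10⁻² / 2.47×10⁻⁵ = 9.64×10⁻⁹ F.
C = ε₀A/d scales as 1/d, so C₂/C₁ = d₁/d₂ = 3.29.
C₂ = 3.29 × 9.64×10⁻⁹ = 3.17×10⁻⁸ F.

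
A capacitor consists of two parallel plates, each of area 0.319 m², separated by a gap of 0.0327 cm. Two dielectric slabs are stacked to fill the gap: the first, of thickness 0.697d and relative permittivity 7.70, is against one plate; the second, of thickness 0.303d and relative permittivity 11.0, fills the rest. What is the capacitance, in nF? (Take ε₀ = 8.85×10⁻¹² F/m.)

Stacked slabs ⇒ two capacitors in series, each with the full plate area.
C₁ = κ₁ε₀A/d₁ = 7.70 × 8.85×10⁻¹² × 0.319 / 2.28×10⁻⁴ = 9.54×10⁻⁸ F.
C₂ = κ₂ε₀A/d₂ = 11.0 × 8.85×10⁻¹² × 0.319 / 9.91×10⁻⁵ = 3.13×10⁻⁷ F.
C = (1/C₁ + 1/C₂)⁻¹ = 7.31×10⁻⁸ F.

73.1 nF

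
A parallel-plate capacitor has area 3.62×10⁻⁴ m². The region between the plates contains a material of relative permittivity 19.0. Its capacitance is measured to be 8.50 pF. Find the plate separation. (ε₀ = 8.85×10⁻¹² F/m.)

d ≈ 7.16 mm

d = κε₀A/C = 19.0 × 8.85×10⁻¹² × 3.62×10⁻⁴ / 8.50×10⁻¹² = 7.16×10⁻³ m.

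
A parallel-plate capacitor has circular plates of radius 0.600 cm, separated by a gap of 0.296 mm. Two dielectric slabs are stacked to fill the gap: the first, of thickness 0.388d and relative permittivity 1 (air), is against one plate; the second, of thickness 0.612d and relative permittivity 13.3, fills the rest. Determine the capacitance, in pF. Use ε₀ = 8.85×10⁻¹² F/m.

A = π(0.600 cm)² = 1.13×10⁻⁴ m².
Stacked slabs ⇒ two capacitors in series, each with the full plate area.
C₁ = κ₁ε₀A/d₁ = 1.00 × 8.85×10⁻¹² × 1.13×10⁻⁴ / 1.15×10⁻⁴ = 8.72×10⁻¹² F.
C₂ = κ₂ε₀A/d₂ = 13.3 × 8.85×10⁻¹² × 1.13×10⁻⁴ / 1.81×10⁻⁴ = 7.35×10⁻¹¹ F.
C = (1/C₁ + 1/C₂)⁻¹ = 7.79×10⁻¹² F.

7.79 pF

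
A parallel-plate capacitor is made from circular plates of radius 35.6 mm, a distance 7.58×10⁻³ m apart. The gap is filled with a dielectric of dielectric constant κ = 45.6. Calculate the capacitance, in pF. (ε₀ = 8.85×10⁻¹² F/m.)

C ≈ 212 pF

A = π(35.6 mm)² = 3.98×10⁻³ m².
C = κε₀A/d = 45.6 × 8.85×10⁻¹² × 3.98×10⁻³ / 7.58×10⁻³ = 2.12×10⁻¹⁰ F.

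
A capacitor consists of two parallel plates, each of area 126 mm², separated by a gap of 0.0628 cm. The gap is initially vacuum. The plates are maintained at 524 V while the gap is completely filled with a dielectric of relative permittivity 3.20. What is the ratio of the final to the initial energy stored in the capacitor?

3.20

Battery connected ⇒ V is held fixed.
C₂ = 3.20 C₁ and U = ½CV², so U₂/U₁ = C₂/C₁ = 3.20.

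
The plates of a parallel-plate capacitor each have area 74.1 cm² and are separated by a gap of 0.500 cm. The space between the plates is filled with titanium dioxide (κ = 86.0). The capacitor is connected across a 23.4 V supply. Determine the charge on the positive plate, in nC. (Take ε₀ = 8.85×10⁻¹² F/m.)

A = 74.1 cm² = 7.41×10⁻³ m².
C = κε₀A/d = 86.0 × 8.85×10⁻¹² × 7.41×10⁻³ / 5.00×10⁻³ = 1.13×10⁻⁹ F.
Q = CV = 1.13×10⁻⁹ × 23.4 = 2.64×10⁻⁸ C.

Q ≈ 26.4 nC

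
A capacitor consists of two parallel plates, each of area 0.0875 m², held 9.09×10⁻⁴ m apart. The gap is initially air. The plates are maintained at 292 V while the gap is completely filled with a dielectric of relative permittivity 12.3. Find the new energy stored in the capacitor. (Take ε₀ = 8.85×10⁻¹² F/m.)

Initially C₁ = ε₀A/d = 8.85×10⁻¹² × 8.75×10⁻² / 9.09×10⁻⁴ = 8.52×10⁻¹⁰ F.
U₁ = 3.63×10⁻⁵ J.
Battery connected ⇒ V is held fixed. C₂ = 12.3 C₁ and U = ½CV², so U₂/U₁ = C₂/C₁ = 12.3.
U₂ = 12.3 × 3.63×10⁻⁵ = 4.47×10⁻⁴ J.

447 μJ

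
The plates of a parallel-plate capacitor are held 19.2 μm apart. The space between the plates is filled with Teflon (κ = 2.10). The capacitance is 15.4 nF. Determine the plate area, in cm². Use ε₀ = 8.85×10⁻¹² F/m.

159 cm²

A = Cd/(κε₀) = 1.54×10⁻⁸ × 1.92×10⁻⁵ / (2.10 × 8.85×10⁻¹²) = 1.59×10⁻² m².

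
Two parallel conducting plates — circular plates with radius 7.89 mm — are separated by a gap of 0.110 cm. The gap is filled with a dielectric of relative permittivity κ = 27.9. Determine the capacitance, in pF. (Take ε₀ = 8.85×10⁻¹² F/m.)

43.9 pF

A = π(7.89 mm)² = 1.96×10⁻⁴ m².
C = κε₀A/d = 27.9 × 8.85×10⁻¹² × 1.96×10⁻⁴ / 1.10×10⁻³ = 4.39×10⁻¹¹ F.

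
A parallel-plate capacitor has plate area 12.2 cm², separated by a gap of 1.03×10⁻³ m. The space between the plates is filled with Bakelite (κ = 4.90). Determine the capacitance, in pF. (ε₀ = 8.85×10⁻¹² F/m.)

C ≈ 51.4 pF

A = 12.2 cm² = 1.22×10⁻³ m².
C = κε₀A/d = 4.90 × 8.85×10⁻¹² × 1.22×10⁻³ / 1.03×10⁻³ = 5.14×10⁻¹¹ F.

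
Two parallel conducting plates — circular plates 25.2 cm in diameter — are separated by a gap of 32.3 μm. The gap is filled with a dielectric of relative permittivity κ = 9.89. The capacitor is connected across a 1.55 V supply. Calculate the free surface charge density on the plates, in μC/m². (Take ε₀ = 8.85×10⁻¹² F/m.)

A = π(25.2/2 cm)² = 4.99×10⁻² m².
C = κε₀A/d = 9.89 × 8.85×10⁻¹² × 4.99×10⁻² / 3.23×10⁻⁵ = 1.35×10⁻⁷ F.
σ = Q/A = CV/A = 1.35×10⁻⁷ × 1.55 / 4.99×10⁻² = 4.20×10⁻⁶ C/m².

4.20 μC/m²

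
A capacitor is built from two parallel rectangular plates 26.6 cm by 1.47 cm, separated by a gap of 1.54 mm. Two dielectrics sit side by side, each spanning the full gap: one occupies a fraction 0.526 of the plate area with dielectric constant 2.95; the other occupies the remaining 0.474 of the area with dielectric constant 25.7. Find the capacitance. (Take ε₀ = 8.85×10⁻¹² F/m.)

309 pF

A = 26.6 × 1.47 cm² = 3.91×10⁻³ m².
Side-by-side slabs ⇒ two capacitors in parallel, each spanning the full gap.
C₁ = κ₁ε₀A₁/d = 2.95 × 8.85×10⁻¹² × 2.06×10⁻³ / 1.54×10⁻³ = 3.49×10⁻¹¹ F.
C₂ = κ₂ε₀A₂/d = 25.7 × 8.85×10⁻¹² × 1.85×10⁻³ / 1.54×10⁻³ = 2.74×10⁻¹⁰ F.
C = C₁ + C₂ = 3.09×10⁻¹⁰ F.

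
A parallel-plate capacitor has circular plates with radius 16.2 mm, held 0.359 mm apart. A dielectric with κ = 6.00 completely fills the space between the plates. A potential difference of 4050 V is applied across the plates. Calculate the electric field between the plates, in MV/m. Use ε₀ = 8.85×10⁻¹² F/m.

11.3 MV/m

E = V/d = 4050 / 3.59×10⁻⁴ = 1.13×10⁷ V/m.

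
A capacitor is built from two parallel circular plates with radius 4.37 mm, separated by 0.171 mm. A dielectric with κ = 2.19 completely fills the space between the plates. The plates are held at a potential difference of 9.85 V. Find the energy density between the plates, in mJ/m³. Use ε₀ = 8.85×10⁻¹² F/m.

32.2 mJ/m³

E = V/d = 9.85 / 1.71×10⁻⁴ = 5.76×10⁴ V/m.
u = ½κε₀E² = ½ × 2.19 × 8.85×10⁻¹² × (5.76×10⁴)² = 3.22×10⁻² J/m³.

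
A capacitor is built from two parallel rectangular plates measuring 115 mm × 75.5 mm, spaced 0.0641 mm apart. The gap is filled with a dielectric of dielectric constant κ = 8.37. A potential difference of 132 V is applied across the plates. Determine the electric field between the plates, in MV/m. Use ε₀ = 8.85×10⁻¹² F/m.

E ≈ 2.06 MV/m

E = V/d = 132 / 6.41×10⁻⁵ = 2.06×10⁶ V/m.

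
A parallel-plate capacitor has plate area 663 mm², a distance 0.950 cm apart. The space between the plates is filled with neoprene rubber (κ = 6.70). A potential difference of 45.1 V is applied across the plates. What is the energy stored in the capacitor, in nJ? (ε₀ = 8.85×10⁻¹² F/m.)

A = 663 mm² = 6.63×10⁻⁴ m².
C = κε₀A/d = 6.70 × 8.85×10⁻¹² × 6.63×10⁻⁴ / 9.50×10⁻³ = 4.14×10⁻¹² F.
U = ½CV² = ½ × 4.14×10⁻¹² × (45.1)² = 4.21×10⁻⁹ J.

U ≈ 4.21 nJ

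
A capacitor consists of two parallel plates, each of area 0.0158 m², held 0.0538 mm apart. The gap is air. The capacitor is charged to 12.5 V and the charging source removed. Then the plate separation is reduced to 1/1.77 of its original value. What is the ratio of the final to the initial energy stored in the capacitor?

0.565

Isolated ⇒ Q is held fixed.
C₂ = 1.77 C₁ and U = Q²/(2C), so U₂/U₁ = C₁/C₂ = 0.565.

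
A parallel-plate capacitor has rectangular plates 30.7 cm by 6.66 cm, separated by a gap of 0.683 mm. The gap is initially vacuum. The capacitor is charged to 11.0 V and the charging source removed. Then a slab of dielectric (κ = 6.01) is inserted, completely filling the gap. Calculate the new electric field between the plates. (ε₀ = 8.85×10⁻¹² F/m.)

E ≈ 2.68 V/mm

A = 30.7 × 6.66 cm² = 2.04×10⁻² m².
Initially C₁ = ε₀A/d = 8.85×10⁻¹² × 2.04×10⁻² / 6.83×10⁻⁴ = 2.65×10⁻¹⁰ F.
E₁ = 1.61×10⁴ V/m.
Isolated ⇒ Q is held fixed. V₂ = Q/C₂ = V₁/6.01; E = V/d, so E₂/E₁ = (V₂/V₁)(d₁/d₂) = 0.166.
E₂ = 0.166 × 1.61×10⁴ = 2.68×10³ V/m.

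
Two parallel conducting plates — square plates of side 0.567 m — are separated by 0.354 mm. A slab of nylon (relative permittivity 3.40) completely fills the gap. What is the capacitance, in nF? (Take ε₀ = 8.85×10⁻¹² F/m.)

C ≈ 27.3 nF

A = (0.567 m)² = 0.321 m².
C = κε₀A/d = 3.40 × 8.85×10⁻¹² × 0.321 / 3.54×10⁻⁴ = 2.73×10⁻⁸ F.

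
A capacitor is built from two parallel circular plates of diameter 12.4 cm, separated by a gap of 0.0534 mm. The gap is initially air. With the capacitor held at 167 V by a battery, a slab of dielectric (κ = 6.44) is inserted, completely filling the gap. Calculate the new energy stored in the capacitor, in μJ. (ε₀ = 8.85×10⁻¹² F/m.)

180 μJ

A = π(12.4/2 cm)² = 1.21×10⁻² m².
Initially C₁ = ε₀A/d = 8.85×10⁻¹² × 1.21×10⁻² / 5.34×10⁻⁵ = 2.00×10⁻⁹ F.
U₁ = 2.79×10⁻⁵ J.
Battery connected ⇒ V is held fixed. C₂ = 6.44 C₁ and U = ½CV², so U₂/U₁ = C₂/C₁ = 6.44.
U₂ = 6.44 × 2.79×10⁻⁵ = 1.80×10⁻⁴ J.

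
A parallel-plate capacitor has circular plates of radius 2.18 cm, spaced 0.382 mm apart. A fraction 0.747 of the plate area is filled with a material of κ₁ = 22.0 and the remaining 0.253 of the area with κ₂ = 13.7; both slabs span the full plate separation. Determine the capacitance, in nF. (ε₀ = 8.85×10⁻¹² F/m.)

C ≈ 0.688 nF

A = π(2.18 cm)² = 1.49×10⁻³ m².
Side-by-side slabs ⇒ two capacitors in parallel, each spanning the full gap.
C₁ = κ₁ε₀A₁/d = 22.0 × 8.85×10⁻¹² × 1.12×10⁻³ / 3.82×10⁻⁴ = 5.68×10⁻¹⁰ F.
C₂ = κ₂ε₀A₂/d = 13.7 × 8.85×10⁻¹² × 3.78×10⁻⁴ / 3.82×10⁻⁴ = 1.20×10⁻¹⁰ F.
C = C₁ + C₂ = 6.88×10⁻¹⁰ F.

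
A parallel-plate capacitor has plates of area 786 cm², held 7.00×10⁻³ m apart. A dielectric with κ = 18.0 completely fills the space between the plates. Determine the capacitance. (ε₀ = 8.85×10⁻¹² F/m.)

A = 786 cm² = 7.86×10⁻² m².
C = κε₀A/d = 18.0 × 8.85×10⁻¹² × 7.86×10⁻² / 7.00×10⁻³ = 1.79×10⁻⁹ F.

1.79 nF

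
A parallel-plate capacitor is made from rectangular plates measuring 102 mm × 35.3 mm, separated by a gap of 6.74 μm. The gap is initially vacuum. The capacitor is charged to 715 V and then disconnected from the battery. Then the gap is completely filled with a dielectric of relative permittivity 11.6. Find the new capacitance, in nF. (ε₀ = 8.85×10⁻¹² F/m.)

A = 102 × 35.3 mm² = 3.60×10⁻³ m².
Initially C₁ = ε₀A/d = 8.85×10⁻¹² × 3.60×10⁻³ / 6.74×10⁻⁶ = 4.73×10⁻⁹ F.
C = κε₀A/d scales with κ, so C₂/C₁ = κ = 11.6.
C₂ = 11.6 × 4.73×10⁻⁹ = 5.48×10⁻⁸ F.

54.8 nF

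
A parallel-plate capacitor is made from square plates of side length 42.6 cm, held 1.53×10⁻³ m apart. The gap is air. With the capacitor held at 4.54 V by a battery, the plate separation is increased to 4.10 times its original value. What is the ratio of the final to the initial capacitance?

0.244

C = ε₀A/d scales as 1/d, so C₂/C₁ = d₁/d₂ = 1/4.10 = 0.244.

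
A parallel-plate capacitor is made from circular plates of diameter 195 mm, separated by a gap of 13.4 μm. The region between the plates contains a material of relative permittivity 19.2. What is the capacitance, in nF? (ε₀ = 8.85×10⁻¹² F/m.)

A = π(195/2 mm)² = 2.99×10⁻² m².
C = κε₀A/d = 19.2 × 8.85×10⁻¹² × 2.99×10⁻² / 1.34×10⁻⁵ = 3.79×10⁻⁷ F.

379 nF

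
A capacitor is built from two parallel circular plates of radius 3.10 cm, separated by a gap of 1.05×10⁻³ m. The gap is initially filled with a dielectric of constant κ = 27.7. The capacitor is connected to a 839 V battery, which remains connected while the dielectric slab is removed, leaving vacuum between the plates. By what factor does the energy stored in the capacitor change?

U₂/U₁ ≈ 0.0361

Battery connected ⇒ V is held fixed.
C₂ = 0.0361 C₁ and U = ½CV², so U₂/U₁ = C₂/C₁ = 0.0361.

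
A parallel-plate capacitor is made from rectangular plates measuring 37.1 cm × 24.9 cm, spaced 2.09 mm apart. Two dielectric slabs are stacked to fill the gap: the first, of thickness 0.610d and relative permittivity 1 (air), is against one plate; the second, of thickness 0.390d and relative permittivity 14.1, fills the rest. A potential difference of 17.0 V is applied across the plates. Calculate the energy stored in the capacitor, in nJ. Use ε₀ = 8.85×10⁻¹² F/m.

A = 37.1 × 24.9 cm² = 9.24×10⁻² m².
Stacked slabs ⇒ two capacitors in series, each with the full plate area.
C₁ = κ₁ε₀A/d₁ = 1.00 × 8.85×10⁻¹² × 9.24×10⁻² / 1.27×10⁻³ = 6.41×10⁻¹⁰ F.
C₂ = κ₂ε₀A/d₂ = 14.1 × 8.85×10⁻¹² × 9.24×10⁻² / 8.15×10⁻⁴ = 1.41×10⁻⁸ F.
C = (1/C₁ + 1/C₂)⁻¹ = 6.13×10⁻¹⁰ F.
U = ½CV² = ½ × 6.13×10⁻¹⁰ × (17.0)² = 8.86×10⁻⁸ J.

88.6 nJ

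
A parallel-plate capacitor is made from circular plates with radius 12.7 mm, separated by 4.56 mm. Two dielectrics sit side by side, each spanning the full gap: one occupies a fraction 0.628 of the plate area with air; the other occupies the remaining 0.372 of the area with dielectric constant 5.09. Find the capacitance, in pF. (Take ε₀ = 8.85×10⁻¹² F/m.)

2.48 pF

A = π(12.7 mm)² = 5.07×10⁻⁴ m².
Side-by-side slabs ⇒ two capacitors in parallel, each spanning the full gap.
C₁ = κ₁ε₀A₁/d = 1.00 × 8.85×10⁻¹² × 3.18×10⁻⁴ / 4.56×10⁻³ = 6.18×10⁻¹³ F.
C₂ = κ₂ε₀A₂/d = 5.09 × 8.85×10⁻¹² × 1.88×10⁻⁴ / 4.56×10⁻³ = 1.86×10⁻¹² F.
C = C₁ + C₂ = 2.48×10⁻¹² F.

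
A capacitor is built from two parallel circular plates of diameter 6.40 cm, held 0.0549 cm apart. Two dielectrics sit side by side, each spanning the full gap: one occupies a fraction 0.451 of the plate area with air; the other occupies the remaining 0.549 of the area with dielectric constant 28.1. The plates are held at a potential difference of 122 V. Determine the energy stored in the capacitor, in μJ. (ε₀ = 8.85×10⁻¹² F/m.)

A = π(6.40/2 cm)² = 3.22×10⁻³ m².
Side-by-side slabs ⇒ two capacitors in parallel, each spanning the full gap.
C₁ = κ₁ε₀A₁/d = 1.00 × 8.85×10⁻¹² × 1.45×10⁻³ / 5.49×10⁻⁴ = 2.34×10⁻¹¹ F.
C₂ = κ₂ε₀A₂/d = 28.1 × 8.85×10⁻¹² × 1.77×10⁻³ / 5.49×10⁻⁴ = 8.00×10⁻¹⁰ F.
C = C₁ + C₂ = 8.23×10⁻¹⁰ F.
U = ½CV² = ½ × 8.23×10⁻¹⁰ × (122)² = 6.13×10⁻⁶ J.

U ≈ 6.13 μJ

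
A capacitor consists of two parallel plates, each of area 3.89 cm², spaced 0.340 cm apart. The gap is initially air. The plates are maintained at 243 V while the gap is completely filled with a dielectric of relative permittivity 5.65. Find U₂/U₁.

U₂/U₁ ≈ 5.65

Battery connected ⇒ V is held fixed.
C₂ = 5.65 C₁ and U = ½CV², so U₂/U₁ = C₂/C₁ = 5.65.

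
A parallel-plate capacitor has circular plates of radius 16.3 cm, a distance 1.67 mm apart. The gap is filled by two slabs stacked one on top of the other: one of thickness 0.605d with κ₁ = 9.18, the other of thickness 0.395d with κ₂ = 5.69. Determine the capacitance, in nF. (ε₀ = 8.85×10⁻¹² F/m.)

C ≈ 3.27 nF

A = π(16.3 cm)² = 8.35×10⁻² m².
Stacked slabs ⇒ two capacitors in series, each with the full plate area.
C₁ = κ₁ε₀A/d₁ = 9.18 × 8.85×10⁻¹² × 8.35×10⁻² / 1.01×10⁻³ = 6.71×10⁻⁹ F.
C₂ = κ₂ε₀A/d₂ = 5.69 × 8.85×10⁻¹² × 8.35×10⁻² / 6.60×10⁻⁴ = 6.37×10⁻⁹ F.
C = (1/C₁ + 1/C₂)⁻¹ = 3.27×10⁻⁹ F.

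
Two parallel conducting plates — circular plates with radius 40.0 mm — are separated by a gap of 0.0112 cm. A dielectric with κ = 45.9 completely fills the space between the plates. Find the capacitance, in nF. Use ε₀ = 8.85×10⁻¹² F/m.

A = π(40.0 mm)² = 5.03×10⁻³ m².
C = κε₀A/d = 45.9 × 8.85×10⁻¹² × 5.03×10⁻³ / 1.12×10⁻⁴ = 1.82×10⁻⁸ F.

C ≈ 18.2 nF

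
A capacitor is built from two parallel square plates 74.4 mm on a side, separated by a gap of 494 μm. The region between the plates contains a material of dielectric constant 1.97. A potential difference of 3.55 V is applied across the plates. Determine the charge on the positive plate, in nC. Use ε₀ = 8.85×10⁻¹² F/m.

A = (74.4 mm)² = 5.54×10⁻³ m².
C = κε₀A/d = 1.97 × 8.85×10⁻¹² × 5.54×10⁻³ / 4.94×10⁻⁴ = 1.95×10⁻¹⁰ F.
Q = CV = 1.95×10⁻¹⁰ × 3.55 = 6.94×10⁻¹⁰ C.

Q ≈ 0.694 nC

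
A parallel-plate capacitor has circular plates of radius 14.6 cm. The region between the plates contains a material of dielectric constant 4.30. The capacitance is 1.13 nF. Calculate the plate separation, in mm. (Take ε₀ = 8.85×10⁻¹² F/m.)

A = π(14.6 cm)² = 6.70×10⁻² m².
d = κε₀A/C = 4.30 × 8.85×10⁻¹² × 6.70×10⁻² / 1.13×10⁻⁹ = 2.26×10⁻³ m.

d ≈ 2.26 mm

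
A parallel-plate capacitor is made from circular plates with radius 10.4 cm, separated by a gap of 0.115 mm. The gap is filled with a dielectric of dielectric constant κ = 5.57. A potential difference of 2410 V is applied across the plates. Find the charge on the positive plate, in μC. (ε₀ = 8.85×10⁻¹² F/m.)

Q ≈ 35.1 μC

A = π(10.4 cm)² = 3.40×10⁻² m².
C = κε₀A/d = 5.57 × 8.85×10⁻¹² × 3.40×10⁻² / 1.15×10⁻⁴ = 1.46×10⁻⁸ F.
Q = CV = 1.46×10⁻⁸ × 2410 = 3.51×10⁻⁵ C.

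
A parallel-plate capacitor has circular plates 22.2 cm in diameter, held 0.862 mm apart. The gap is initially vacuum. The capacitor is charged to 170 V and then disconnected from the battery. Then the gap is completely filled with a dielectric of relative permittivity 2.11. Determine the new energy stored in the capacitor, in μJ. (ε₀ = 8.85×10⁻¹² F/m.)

2.72 μJ

A = π(22.2/2 cm)² = 3.87×10⁻² m².
Initially C₁ = ε₀A/d = 8.85×10⁻¹² × 3.87×10⁻² / 8.62×10⁻⁴ = 3.97×10⁻¹⁰ F.
U₁ = 5.74×10⁻⁶ J.
Isolated ⇒ Q is held fixed. C₂ = 2.11 C₁ and U = Q²/(2C), so U₂/U₁ = C₁/C₂ = 0.474.
U₂ = 0.474 × 5.74×10⁻⁶ = 2.72×10⁻⁶ J.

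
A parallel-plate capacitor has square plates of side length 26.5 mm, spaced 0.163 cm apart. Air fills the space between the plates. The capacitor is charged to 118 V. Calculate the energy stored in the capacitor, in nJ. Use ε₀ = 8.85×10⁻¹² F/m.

U ≈ 26.5 nJ

A = (26.5 mm)² = 7.02×10⁻⁴ m².
C = ε₀A/d = 8.85×10⁻¹² × 7.02×10⁻⁴ / 1.63×10⁻³ = 3.81×10⁻¹² F.
U = ½CV² = ½ × 3.81×10⁻¹² × (118)² = 2.65×10⁻⁸ J.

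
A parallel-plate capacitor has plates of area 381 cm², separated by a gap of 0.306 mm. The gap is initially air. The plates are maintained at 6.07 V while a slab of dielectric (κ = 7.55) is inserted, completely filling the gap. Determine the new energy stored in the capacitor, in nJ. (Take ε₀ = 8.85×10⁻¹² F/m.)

A = 381 cm² = 3.81×10⁻² m².
Initially C₁ = ε₀A/d = 8.85×10⁻¹² × 3.81×10⁻² / 3.06×10⁻⁴ = 1.10×10⁻⁹ F.
U₁ = 2.03×10⁻⁸ J.
Battery connected ⇒ V is held fixed. C₂ = 7.55 C₁ and U = ½CV², so U₂/U₁ = C₂/C₁ = 7.55.
U₂ = 7.55 × 2.03×10⁻⁸ = 1.53×10⁻⁷ J.

U ≈ 153 nJ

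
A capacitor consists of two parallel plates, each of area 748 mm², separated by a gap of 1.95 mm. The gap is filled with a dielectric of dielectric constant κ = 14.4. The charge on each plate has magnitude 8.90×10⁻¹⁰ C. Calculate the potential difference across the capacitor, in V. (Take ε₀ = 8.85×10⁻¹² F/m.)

A = 748 mm² = 7.48×10⁻⁴ m².
C = κε₀A/d = 14.4 × 8.85×10⁻¹² × 7.48×10⁻⁴ / 1.95×10⁻³ = 4.89×10⁻¹¹ F.
V = Q/C = 8.90×10⁻¹⁰ / 4.89×10⁻¹¹ = 18.2 V.

V ≈ 18.2 V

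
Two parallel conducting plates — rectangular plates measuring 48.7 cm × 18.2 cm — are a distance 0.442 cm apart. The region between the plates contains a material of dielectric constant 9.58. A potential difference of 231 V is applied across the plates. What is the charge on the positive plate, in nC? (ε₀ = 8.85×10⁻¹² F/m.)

Q ≈ 393 nC

A = 48.7 × 18.2 cm² = 8.86×10⁻² m².
C = κε₀A/d = 9.58 × 8.85×10⁻¹² × 8.86×10⁻² / 4.42×10⁻³ = 1.70×10⁻⁹ F.
Q = CV = 1.70×10⁻⁹ × 231 = 3.93×10⁻⁷ C.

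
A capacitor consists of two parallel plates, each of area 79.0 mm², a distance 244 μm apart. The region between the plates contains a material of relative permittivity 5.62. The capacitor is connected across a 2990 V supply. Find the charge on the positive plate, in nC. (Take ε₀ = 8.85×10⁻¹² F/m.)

A = 79.0 mm² = 7.90×10⁻⁵ m².
C = κε₀A/d = 5.62 × 8.85×10⁻¹² × 7.90×10⁻⁵ / 2.44×10⁻⁴ = 1.61×10⁻¹¹ F.
Q = CV = 1.61×10⁻¹¹ × 2990 = 4.81×10⁻⁸ C.

48.1 nC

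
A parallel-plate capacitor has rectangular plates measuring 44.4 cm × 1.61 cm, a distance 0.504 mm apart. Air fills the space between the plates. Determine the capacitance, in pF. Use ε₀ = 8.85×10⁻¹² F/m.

A = 44.4 × 1.61 cm² = 7.15×10⁻³ m².
C = ε₀A/d = 8.85×10⁻¹² × 7.15×10⁻³ / 5.04×10⁻⁴ = 1.26×10⁻¹⁰ F.

C ≈ 126 pF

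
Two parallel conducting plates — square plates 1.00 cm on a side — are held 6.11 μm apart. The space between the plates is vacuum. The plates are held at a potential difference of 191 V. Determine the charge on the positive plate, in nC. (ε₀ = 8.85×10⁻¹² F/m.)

A = (1.00 cm)² = 1.00×10⁻⁴ m².
C = ε₀A/d = 8.85×10⁻¹² × 1.00×10⁻⁴ / 6.11×10⁻⁶ = 1.45×10⁻¹⁰ F.
Q = CV = 1.45×10⁻¹⁰ × 191 = 2.77×10⁻⁸ C.

Q ≈ 27.7 nC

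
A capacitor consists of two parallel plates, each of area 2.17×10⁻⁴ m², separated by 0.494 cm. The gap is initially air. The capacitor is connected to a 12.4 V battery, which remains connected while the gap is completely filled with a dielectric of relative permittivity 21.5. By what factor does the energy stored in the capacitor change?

Battery connected ⇒ V is held fixed.
C₂ = 21.5 C₁ and U = ½CV², so U₂/U₁ = C₂/C₁ = 21.5.

U₂/U₁ ≈ 21.5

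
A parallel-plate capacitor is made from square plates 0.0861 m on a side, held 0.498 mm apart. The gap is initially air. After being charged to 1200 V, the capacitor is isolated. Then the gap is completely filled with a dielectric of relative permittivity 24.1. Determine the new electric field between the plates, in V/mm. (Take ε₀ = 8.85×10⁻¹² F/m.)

A = (0.0861 m)² = 7.41×10⁻³ m².
Initially C₁ = ε₀A/d = 8.85×10⁻¹² × 7.41×10⁻³ / 4.98×10⁻⁴ = 1.32×10⁻¹⁰ F.
E₁ = 2.41×10⁶ V/m.
Isolated ⇒ Q is held fixed. V₂ = Q/C₂ = V₁/24.1; E = V/d, so E₂/E₁ = (V₂/V₁)(d₁/d₂) = 0.0415.
E₂ = 0.0415 × 2.41×10⁶ = 10.00×10⁴ V/m.

100.0 V/mm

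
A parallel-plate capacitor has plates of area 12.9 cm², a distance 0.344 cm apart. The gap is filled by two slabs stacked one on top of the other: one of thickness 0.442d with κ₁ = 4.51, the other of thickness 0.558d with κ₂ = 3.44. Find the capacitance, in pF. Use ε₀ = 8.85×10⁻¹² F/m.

12.8 pF

A = 12.9 cm² = 1.29×10⁻³ m².
Stacked slabs ⇒ two capacitors in series, each with the full plate area.
C₁ = κ₁ε₀A/d₁ = 4.51 × 8.85×10⁻¹² × 1.29×10⁻³ / 1.52×10⁻³ = 3.39×10⁻¹¹ F.
C₂ = κ₂ε₀A/d₂ = 3.44 × 8.85×10⁻¹² × 1.29×10⁻³ / 1.92×10⁻³ = 2.05×10⁻¹¹ F.
C = (1/C₁ + 1/C₂)⁻¹ = 1.28×10⁻¹¹ F.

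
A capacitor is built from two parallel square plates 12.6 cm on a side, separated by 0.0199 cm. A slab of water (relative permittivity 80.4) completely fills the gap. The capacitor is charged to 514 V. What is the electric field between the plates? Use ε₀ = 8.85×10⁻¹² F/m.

2.58 MV/m

E = V/d = 514 / 1.99×10⁻⁴ = 2.58×10⁶ V/m.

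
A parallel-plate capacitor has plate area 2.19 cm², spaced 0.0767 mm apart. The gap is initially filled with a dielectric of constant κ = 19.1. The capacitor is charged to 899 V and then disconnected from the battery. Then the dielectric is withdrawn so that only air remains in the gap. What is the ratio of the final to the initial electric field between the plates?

Isolated ⇒ Q is held fixed.
V₂ = Q/C₂ = V₁/0.0524; E = V/d, so E₂/E₁ = (V₂/V₁)(d₁/d₂) = 19.1.

E₂/E₁ ≈ 19.1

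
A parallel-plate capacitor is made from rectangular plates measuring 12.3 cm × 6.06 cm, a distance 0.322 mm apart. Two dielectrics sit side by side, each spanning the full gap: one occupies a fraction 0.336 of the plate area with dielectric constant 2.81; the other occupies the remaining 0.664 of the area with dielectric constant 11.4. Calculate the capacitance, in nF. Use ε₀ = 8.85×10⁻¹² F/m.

C ≈ 1.74 nF

A = 12.3 × 6.06 cm² = 7.45×10⁻³ m².
Side-by-side slabs ⇒ two capacitors in parallel, each spanning the full gap.
C₁ = κ₁ε₀A₁/d = 2.81 × 8.85×10⁻¹² × 2.50×10⁻³ / 3.22×10⁻⁴ = 1.93×10⁻¹⁰ F.
C₂ = κ₂ε₀A₂/d = 11.4 × 8.85×10⁻¹² × 4.95×10⁻³ / 3.22×10⁻⁴ = 1.55×10⁻⁹ F.
C = C₁ + C₂ = 1.74×10⁻⁹ F.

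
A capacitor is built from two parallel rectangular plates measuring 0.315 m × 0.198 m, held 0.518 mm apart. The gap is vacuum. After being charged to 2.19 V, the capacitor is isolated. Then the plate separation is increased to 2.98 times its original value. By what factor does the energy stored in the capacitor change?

Isolated ⇒ Q is held fixed.
C₂ = 0.336 C₁ and U = Q²/(2C), so U₂/U₁ = C₁/C₂ = 2.98.

2.98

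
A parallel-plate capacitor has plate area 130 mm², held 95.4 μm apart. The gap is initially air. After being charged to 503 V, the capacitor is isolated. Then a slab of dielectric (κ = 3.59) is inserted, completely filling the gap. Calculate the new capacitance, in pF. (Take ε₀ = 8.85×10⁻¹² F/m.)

A = 130 mm² = 1.30×10⁻⁴ m².
Initially C₁ = ε₀A/d = 8.85×10⁻¹² × 1.30×10⁻⁴ / 9.54×10⁻⁵ = 1.21×10⁻¹¹ F.
C = κε₀A/d scales with κ, so C₂/C₁ = κ = 3.59.
C₂ = 3.59 × 1.21×10⁻¹¹ = 4.33×10⁻¹¹ F.

43.3 pF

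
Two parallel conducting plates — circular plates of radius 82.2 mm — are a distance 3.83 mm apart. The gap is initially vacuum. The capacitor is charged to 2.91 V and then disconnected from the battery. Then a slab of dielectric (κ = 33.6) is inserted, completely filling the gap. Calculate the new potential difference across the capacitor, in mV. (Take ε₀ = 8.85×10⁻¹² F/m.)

A = π(82.2 mm)² = 2.12×10⁻² m².
Initially C₁ = ε₀A/d = 8.85×10⁻¹² × 2.12×10⁻² / 3.83×10⁻³ = 4.90×10⁻¹¹ F.
V₁ = 2.91 V.
Isolated ⇒ Q is held fixed. C₂ = 33.6 C₁ and V = Q/C, so V₂/V₁ = C₁/C₂ = 0.0298.
V₂ = 0.0298 × 2.91 = 8.66×10⁻² V.

V ≈ 86.6 mV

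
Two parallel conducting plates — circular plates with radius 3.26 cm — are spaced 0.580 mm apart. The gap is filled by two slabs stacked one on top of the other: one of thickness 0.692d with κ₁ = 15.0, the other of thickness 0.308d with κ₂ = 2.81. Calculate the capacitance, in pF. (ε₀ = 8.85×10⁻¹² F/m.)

A = π(3.26 cm)² = 3.34×10⁻³ m².
Stacked slabs ⇒ two capacitors in series, each with the full plate area.
C₁ = κ₁ε₀A/d₁ = 15.0 × 8.85×10⁻¹² × 3.34×10⁻³ / 4.01×10⁻⁴ = 1.10×10⁻⁹ F.
C₂ = κ₂ε₀A/d₂ = 2.81 × 8.85×10⁻¹² × 3.34×10⁻³ / 1.79×10⁻⁴ = 4.65×10⁻¹⁰ F.
C = (1/C₁ + 1/C₂)⁻¹ = 3.27×10⁻¹⁰ F.

327 pF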